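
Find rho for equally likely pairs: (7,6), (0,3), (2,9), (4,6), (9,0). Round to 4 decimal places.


Cov(X,Y) = -4.3200, Var(X) = 10.6400, Var(Y) = 9.3600
rho = Cov/(sqrt(VarX)*sqrt(VarY)) = -0.4329

-0.4329


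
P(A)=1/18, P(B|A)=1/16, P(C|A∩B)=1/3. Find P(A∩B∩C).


P(A∩B∩C) = P(A) * P(B|A) * P(C|A∩B)
= 1/18 * 1/16 * 1/3
= 1/288 * 1/3 = 1/864

1/864


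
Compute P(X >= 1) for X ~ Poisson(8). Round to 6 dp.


P(X>=1) = 1 - P(X<=0) = 1 - (e^(-8)*8^0/0!)
≈ 1 - 0.0003354626 = 0.9996645374
≈ 0.999665

0.999665


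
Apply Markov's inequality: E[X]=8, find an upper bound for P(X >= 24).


Markov: P(X >= a) <= E[X]/a
P(X >= 24) <= 8/24 = 1/3

1/3


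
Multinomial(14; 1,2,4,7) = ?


14! = 87178291200
Denominator: 1!=1 * 2!=2 * 4!=24 * 7!=5040
Coefficient = 87178291200 / 241920 = 360360

360360


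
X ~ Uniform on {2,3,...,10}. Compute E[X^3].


E[X^3] = (1/9) * sum(x^3 for x=2..10)
= 3024/9 = 336

336


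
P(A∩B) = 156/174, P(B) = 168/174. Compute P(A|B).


P(A|B) = P(A∩B)/P(B) = (156/174)/(168/174) = 156/168 = 13/14

13/14


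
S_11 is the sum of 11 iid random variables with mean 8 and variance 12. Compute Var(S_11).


By independence, Var(S_n) = n*Var(X_1) = 11*12 = 132

132


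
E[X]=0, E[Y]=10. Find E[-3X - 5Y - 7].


E[-3X - 5Y - 7] = -3*E[X] - 5*E[Y] - 7
= (-3)*(0) + (-5)*(10) + (-7)
= 0 - 50 - 7 = -57

-57


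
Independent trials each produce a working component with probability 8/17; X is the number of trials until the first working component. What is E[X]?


For geometric (trials until first success), E[X] = 1/p = 1/(8/17) = 17/8

17/8


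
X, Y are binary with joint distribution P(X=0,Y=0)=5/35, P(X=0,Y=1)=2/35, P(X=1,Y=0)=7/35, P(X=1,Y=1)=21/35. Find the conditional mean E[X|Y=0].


P(Y=0) = 12/35
E[X|Y=0] = (0*5 + 1*7)/12 = 7/12

7/12


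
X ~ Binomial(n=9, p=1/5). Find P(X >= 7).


P(X>=7) = P(X=7) + P(X=8) + P(X=9)
= 576/1953125 + 36/1953125 + 1/1953125
= 613/1953125

613/1953125


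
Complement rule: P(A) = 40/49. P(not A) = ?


P(A') = 1 - P(A) = 1 - 40/49 = 9/49

9/49


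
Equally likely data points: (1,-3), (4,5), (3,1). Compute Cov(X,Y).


E[X]=8/3, E[Y]=1, E[XY]=20/3
Cov(X,Y) = E[XY] - E[X]E[Y] = 20/3 - 8/3*1 = 4

4


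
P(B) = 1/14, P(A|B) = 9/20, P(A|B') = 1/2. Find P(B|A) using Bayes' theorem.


P(A) = P(A|B)P(B) + P(A|B')P(B') = 9/20*1/14 + 1/2*13/14 = 139/280
P(B|A) = P(A|B)P(B)/P(A) = (9/280)/(139/280) = 9/139

9/139


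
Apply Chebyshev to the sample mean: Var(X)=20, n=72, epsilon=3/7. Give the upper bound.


Var(Xbar) = Var(X)/n = 20/72
Chebyshev: P(|Xbar-mu| >= 3/7) <= Var(Xbar)/(3/7)^2 = (5/18)/(9/49) = 245/162
Bound exceeds 1, so trivial bound: 1

1


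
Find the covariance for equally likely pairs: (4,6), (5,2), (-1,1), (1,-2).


E[X]=9/4, E[Y]=7/4, E[XY]=31/4
Cov(X,Y) = E[XY] - E[X]E[Y] = 31/4 - 9/4*7/4 = 61/16

61/16


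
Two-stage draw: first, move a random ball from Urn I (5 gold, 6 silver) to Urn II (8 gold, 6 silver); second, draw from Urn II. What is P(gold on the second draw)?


P(transfer gold) = 5/11; P(transfer silver) = 6/11
If gold transferred: Urn II has 9 gold of 15, so P(gold|gold moved) = 3/5
If silver transferred: Urn II has 8 gold of 15, so P(gold|silver moved) = 8/15
By total probability: P(gold) = 5/11*3/5 + 6/11*8/15 = 31/55

31/55


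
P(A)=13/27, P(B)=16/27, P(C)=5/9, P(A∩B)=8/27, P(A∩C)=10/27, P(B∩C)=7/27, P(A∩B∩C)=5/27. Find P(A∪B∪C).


P(A∪B∪C) = P(A)+P(B)+P(C) - P(AB)-P(AC)-P(BC) + P(ABC)
= 13/27+16/27+5/9 - 8/27-10/27-7/27 + 5/27
= 8/9

8/9


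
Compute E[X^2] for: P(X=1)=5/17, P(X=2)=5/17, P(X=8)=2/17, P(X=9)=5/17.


E[X^2] = sum(x^2 * P(x))
= 1*5/17 + 4*5/17 + 64*2/17 + 81*5/17
= 558/17

558/17


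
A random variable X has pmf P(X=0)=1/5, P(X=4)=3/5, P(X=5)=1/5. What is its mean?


E[X] = sum(x * P(x))
= 0*1/5 + 4*3/5 + 5*1/5
= 17/5

17/5


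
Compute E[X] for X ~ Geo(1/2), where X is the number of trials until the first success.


For geometric (trials until first success), E[X] = 1/p = 1/(1/2) = 2

2


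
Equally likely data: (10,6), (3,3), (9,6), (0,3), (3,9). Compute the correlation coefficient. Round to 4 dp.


Cov(X,Y) = 3.0000, Var(X) = 14.8000, Var(Y) = 5.0400
rho = Cov/(sqrt(VarX)*sqrt(VarY)) = 0.3474

0.3474


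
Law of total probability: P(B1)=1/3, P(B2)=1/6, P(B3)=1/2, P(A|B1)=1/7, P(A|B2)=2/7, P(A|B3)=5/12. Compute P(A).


P(A) = P(A|B1)P(B1) + P(A|B2)P(B2) + P(A|B3)P(B3)
= 1/7*1/3 + 2/7*1/6 + 5/12*1/2
= 1/21 + 1/21 + 5/24 = 17/56

17/56


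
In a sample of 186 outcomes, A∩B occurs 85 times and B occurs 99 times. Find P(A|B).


P(A|B) = P(A∩B)/P(B) = (85/186)/(99/186) = 85/99

85/99


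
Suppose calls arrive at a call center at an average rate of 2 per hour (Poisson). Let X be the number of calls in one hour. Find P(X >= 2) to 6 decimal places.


P(X>=2) = 1 - P(X<=1) = 1 - (e^(-2)*2^0/0! + e^(-2)*2^1/1!)
≈ 1 - (0.1353352832 + 0.2706705665)
= 1 - 0.4060058497 = 0.5939941503
≈ 0.593994

0.593994


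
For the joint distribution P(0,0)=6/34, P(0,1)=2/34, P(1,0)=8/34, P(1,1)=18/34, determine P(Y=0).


P(Y=0) = P(0,0)+P(1,0) = 6/34 + 8/34 = 14/34 = 7/17

7/17


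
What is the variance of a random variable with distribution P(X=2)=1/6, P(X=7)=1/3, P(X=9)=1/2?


E[X] = 43/6, E[X^2] = 115/2
Var(X) = E[X^2] - (E[X])^2 = 115/2 - (43/6)^2 = 221/36

221/36


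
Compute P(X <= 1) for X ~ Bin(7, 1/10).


P(X<=1) = P(X=0) + P(X=1)
= 4782969/10000000 + 3720087/10000000
= 531441/625000

531441/625000


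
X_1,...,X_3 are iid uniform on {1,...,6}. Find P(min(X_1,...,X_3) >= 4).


P(min >= 4) = P(all X_i >= 4) = (P(X_1 >= 4))^3
= (3/6)^3 = (1/2)^3 = 1/8

1/8


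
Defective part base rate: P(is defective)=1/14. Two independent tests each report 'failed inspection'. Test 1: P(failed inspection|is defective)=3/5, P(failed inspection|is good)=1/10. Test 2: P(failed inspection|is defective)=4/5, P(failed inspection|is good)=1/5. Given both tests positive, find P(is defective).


After test 1: P(+) = 3/5*1/14 + 1/10*13/14 = 19/140
P(B|+) = (3/70)/(19/140) = 6/19
After test 2 (use post1 as new prior): P(+) = 4/5*6/19 + 1/5*13/19 = 37/95
P(B|+,+) = (24/95)/(37/95) = 24/37

24/37


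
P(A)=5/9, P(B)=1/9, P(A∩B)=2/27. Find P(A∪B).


P(A∪B) = P(A) + P(B) - P(A∩B)
= 5/9 + 1/9 - 2/27 = 16/27

16/27


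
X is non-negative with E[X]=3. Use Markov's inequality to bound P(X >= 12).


Markov: P(X >= a) <= E[X]/a
P(X >= 12) <= 3/12 = 1/4

1/4


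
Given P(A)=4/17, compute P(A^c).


P(A') = 1 - P(A) = 1 - 4/17 = 13/17

13/17


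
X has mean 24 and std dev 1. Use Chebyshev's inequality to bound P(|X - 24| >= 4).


k = 4/1 = 4
Chebyshev: P(|X-mu| >= k*sigma) <= 1/k^2 = 1/4^2 = 1/16

1/16


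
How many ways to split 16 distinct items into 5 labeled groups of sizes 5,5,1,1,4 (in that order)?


16! = 20922789888000
Denominator: 5!=120 * 5!=120 * 1!=1 * 1!=1 * 4!=24
Coefficient = 20922789888000 / 345600 = 60540480

60540480


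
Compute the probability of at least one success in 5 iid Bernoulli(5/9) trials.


P(at least one) = 1 - P(none)
P(none) = (1 - 5/9)^5 = (4/9)^5 = 1024/59049
P(at least one) = 1 - 1024/59049 = 58025/59049

58025/59049


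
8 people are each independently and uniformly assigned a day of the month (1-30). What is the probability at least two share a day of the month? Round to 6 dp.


P(all different) = prod((30-i)/30 for i=0..7) = 0.359686
P(at least one match) = 1 - 0.359686 = 0.640314

0.640314


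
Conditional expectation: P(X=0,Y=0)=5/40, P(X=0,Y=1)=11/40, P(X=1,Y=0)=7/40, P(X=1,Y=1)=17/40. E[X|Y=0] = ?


P(Y=0) = 12/40
E[X|Y=0] = (0*5 + 1*7)/12 = 7/12

7/12


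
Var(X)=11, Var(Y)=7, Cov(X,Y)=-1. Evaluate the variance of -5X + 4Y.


Var(-5X + 4Y) = (-5)^2*Var(X) + 4^2*Var(Y) + 2*(-5)*4*Cov(X,Y)
= 25*11 + 16*7 - 40*(-1)
= 275 + 112 + 40 = 427

427


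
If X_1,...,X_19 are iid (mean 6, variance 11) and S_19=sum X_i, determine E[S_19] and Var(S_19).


E[S_n] = n*mu = 19*6 = 114
Var(S_n) = n*sigma^2 = 19*11 = 209

E[S_19]=114, Var(S_19)=209


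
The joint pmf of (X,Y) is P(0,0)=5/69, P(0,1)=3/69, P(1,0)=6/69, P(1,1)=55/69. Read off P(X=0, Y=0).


Read from table: P(X=0, Y=0) = 5/69

5/69


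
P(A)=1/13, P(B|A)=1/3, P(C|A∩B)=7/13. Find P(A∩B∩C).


P(A∩B∩C) = P(A) * P(B|A) * P(C|A∩B)
= 1/13 * 1/3 * 7/13
= 1/39 * 7/13 = 7/507

7/507


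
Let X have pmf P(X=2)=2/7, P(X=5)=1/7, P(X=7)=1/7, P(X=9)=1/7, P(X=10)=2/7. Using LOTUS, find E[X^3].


E[X^3] = sum(g(x)*P(x))
= 8*2/7 + 125*1/7 + 343*1/7 + 729*1/7 + 1000*2/7
= 459

459


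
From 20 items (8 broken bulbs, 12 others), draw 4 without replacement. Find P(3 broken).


P(X=3) = C(8,3)*C(12,1) / C(20,4)
= 56*12 / 4845
= 672/4845 = 224/1615

224/1615


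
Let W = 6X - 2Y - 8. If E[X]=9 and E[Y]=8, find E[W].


E[6X - 2Y - 8] = 6*E[X] - 2*E[Y] - 8
= (6)*(9) + (-2)*(8) + (-8)
= 54 - 16 - 8 = 30

30


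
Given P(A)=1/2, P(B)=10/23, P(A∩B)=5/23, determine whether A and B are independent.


P(A)*P(B) = 1/2*10/23 = 5/23
P(A∩B) = 5/23, which equals P(A)P(B), so independent

Yes, A and B are independent


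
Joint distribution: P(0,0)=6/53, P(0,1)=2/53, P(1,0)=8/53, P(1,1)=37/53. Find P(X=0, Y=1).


Read from table: P(X=0, Y=1) = 2/53

2/53


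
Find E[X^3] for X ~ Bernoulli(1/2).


For Bernoulli: X in {0,1}
E[X^3] = 0^3*(1-1/2) + 1^3*1/2 = 1/2

1/2


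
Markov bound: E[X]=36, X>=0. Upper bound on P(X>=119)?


Markov: P(X >= a) <= E[X]/a
P(X >= 119) <= 36/119

36/119


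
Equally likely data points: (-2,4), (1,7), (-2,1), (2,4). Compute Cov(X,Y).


E[X]=-1/4, E[Y]=4, E[XY]=5/4
Cov(X,Y) = E[XY] - E[X]E[Y] = 5/4 + 1/4*4 = 9/4

9/4


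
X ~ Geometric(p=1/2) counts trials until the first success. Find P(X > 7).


P(X > 7) = P(first 7 trials all fail) = (1-p)^7 = (1/2)^7 = 1/128

1/128


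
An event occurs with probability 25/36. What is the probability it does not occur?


P(A') = 1 - P(A) = 1 - 25/36 = 11/36

11/36


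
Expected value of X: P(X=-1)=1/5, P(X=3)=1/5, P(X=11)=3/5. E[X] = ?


E[X] = sum(x * P(x))
= -1*1/5 + 3*1/5 + 11*3/5
= 7

7


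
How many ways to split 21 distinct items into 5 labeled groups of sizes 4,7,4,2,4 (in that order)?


21! = 51090942171709440000
Denominator: 4!=24 * 7!=5040 * 4!=24 * 2!=2 * 4!=24
Coefficient = 51090942171709440000 / 139345920 = 366648282000

366648282000


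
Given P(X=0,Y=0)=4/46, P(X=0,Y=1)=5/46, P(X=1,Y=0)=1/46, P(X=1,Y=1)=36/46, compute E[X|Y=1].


P(Y=1) = 41/46
E[X|Y=1] = (0*5 + 1*36)/41 = 36/41

36/41


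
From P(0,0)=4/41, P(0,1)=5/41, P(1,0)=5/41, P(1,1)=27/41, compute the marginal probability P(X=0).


P(X=0) = P(0,0)+P(0,1) = 4/41 + 5/41 = 9/41

9/41


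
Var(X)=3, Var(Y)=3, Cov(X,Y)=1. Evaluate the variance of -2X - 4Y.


Var(-2X - 4Y) = (-2)^2*Var(X) + (-4)^2*Var(Y) + 2*(-2)*(-4)*Cov(X,Y)
= 4*3 + 16*3 + 16*1
= 12 + 48 + 16 = 76

76


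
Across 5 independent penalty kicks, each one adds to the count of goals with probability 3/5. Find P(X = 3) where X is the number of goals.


P(X=3) = C(5,3) * p^3 * (1-p)^2
= 10 * 27/125 * 4/25
= 216/625

216/625


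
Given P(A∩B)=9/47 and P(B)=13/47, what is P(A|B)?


P(A|B) = P(A∩B)/P(B) = (9/47)/(13/47) = 9/13

9/13


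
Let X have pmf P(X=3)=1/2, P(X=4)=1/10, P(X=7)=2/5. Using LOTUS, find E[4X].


E[4X] = sum(g(x)*P(x))
= 12*1/2 + 16*1/10 + 28*2/5
= 94/5

94/5


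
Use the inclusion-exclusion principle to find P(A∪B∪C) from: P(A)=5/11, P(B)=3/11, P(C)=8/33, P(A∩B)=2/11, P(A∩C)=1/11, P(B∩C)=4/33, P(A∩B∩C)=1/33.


P(A∪B∪C) = P(A)+P(B)+P(C) - P(AB)-P(AC)-P(BC) + P(ABC)
= 5/11+3/11+8/33 - 2/11-1/11-4/33 + 1/33
= 20/33

20/33


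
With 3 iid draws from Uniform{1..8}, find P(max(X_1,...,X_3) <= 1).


P(max <= 1) = P(all X_i <= 1) = (P(X_1 <= 1))^3
= (1/8)^3 = 1/512

1/512


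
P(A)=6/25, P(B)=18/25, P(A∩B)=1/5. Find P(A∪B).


P(A∪B) = P(A) + P(B) - P(A∩B)
= 6/25 + 18/25 - 1/5 = 19/25

19/25


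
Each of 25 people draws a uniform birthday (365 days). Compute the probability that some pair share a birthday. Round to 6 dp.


P(all different) = prod((365-i)/365 for i=0..24) = 0.431300
P(at least one match) = 1 - 0.431300 = 0.568700

0.568700


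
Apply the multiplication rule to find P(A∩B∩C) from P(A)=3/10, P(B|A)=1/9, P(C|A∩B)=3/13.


P(A∩B∩C) = P(A) * P(B|A) * P(C|A∩B)
= 3/10 * 1/9 * 3/13
= 1/30 * 3/13 = 1/130

1/130


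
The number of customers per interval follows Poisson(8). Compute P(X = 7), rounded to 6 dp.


P(X=7) = e^(-8) * 8^7 / 7!
≈ 0.0003354626279 * 2097152 / 5040
≈ 0.139587

0.139587


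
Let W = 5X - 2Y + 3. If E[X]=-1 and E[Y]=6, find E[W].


E[5X - 2Y + 3] = 5*E[X] - 2*E[Y] + 3
= (5)*(-1) + (-2)*(6) + (3)
= -5 - 12 + 3 = -14

-14


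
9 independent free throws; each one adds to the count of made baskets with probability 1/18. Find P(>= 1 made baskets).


P(at least one) = 1 - P(none)
P(none) = (1 - 1/18)^9 = (17/18)^9 = 118587876497/198359290368
P(at least one) = 1 - 118587876497/198359290368 = 79771413871/198359290368

79771413871/198359290368


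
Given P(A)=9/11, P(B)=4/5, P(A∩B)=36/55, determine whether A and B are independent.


P(A)*P(B) = 9/11*4/5 = 36/55
P(A∩B) = 36/55, which equals P(A)P(B), so independent

Yes, A and B are independent


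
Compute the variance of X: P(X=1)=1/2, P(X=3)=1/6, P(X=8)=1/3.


E[X] = 11/3, E[X^2] = 70/3
Var(X) = E[X^2] - (E[X])^2 = 70/3 - (11/3)^2 = 89/9

89/9


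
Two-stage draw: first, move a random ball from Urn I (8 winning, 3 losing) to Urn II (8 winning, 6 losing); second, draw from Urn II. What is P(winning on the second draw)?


P(transfer winning) = 8/11; P(transfer losing) = 3/11
If winning transferred: Urn II has 9 winning of 15, so P(winning|winning moved) = 3/5
If losing transferred: Urn II has 8 winning of 15, so P(winning|losing moved) = 8/15
By total probability: P(winning) = 8/11*3/5 + 3/11*8/15 = 32/55

32/55


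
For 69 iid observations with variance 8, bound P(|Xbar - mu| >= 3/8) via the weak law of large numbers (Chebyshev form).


Var(Xbar) = Var(X)/n = 8/69
Chebyshev: P(|Xbar-mu| >= 3/8) <= Var(Xbar)/(3/8)^2 = (8/69)/(9/64) = 512/621

512/621


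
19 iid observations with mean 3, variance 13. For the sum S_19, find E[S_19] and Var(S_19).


E[S_n] = n*mu = 19*3 = 57
Var(S_n) = n*sigma^2 = 19*13 = 247

E[S_19]=57, Var(S_19)=247


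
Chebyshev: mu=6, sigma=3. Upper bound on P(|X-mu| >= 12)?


k = 12/3 = 4
Chebyshev: P(|X-mu| >= k*sigma) <= 1/k^2 = 1/4^2 = 1/16

1/16


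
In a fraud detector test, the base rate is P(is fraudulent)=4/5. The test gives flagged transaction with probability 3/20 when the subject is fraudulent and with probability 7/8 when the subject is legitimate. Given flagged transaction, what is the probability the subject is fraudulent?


P(A) = P(A|B)P(B) + P(A|B')P(B') = 3/20*4/5 + 7/8*1/5 = 59/200
P(B|A) = P(A|B)P(B)/P(A) = (3/25)/(59/200) = 24/59

24/59


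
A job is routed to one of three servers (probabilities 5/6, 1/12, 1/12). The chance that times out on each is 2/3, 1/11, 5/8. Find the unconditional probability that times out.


P(A) = P(A|B1)P(B1) + P(A|B2)P(B2) + P(A|B3)P(B3)
= 2/3*5/6 + 1/11*1/12 + 5/8*1/12
= 5/9 + 1/132 + 5/96 = 1949/3168

1949/3168


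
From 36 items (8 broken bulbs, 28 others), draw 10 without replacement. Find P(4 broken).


P(X=4) = C(8,4)*C(28,6) / C(36,10)
= 70*376740 / 254186856
= 26371800/254186856 = 52325/504339

52325/504339


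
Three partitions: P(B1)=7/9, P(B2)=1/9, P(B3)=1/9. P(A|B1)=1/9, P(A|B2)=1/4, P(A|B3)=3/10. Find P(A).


P(A) = P(A|B1)P(B1) + P(A|B2)P(B2) + P(A|B3)P(B3)
= 1/9*7/9 + 1/4*1/9 + 3/10*1/9
= 7/81 + 1/36 + 1/30 = 239/1620

239/1620


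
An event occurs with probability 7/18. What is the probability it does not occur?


P(A') = 1 - P(A) = 1 - 7/18 = 11/18

11/18


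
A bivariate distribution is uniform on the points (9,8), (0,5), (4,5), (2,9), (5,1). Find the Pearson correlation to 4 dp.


Cov(X,Y) = 0.6000, Var(X) = 9.2000, Var(Y) = 7.8400
rho = Cov/(sqrt(VarX)*sqrt(VarY)) = 0.0706

0.0706


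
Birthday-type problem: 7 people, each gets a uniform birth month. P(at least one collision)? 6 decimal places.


P(all different) = prod((12-i)/12 for i=0..6) = 0.111400
P(at least one match) = 1 - 0.111400 = 0.888600

0.888600


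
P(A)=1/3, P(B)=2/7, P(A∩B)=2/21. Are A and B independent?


P(A)*P(B) = 1/3*2/7 = 2/21
P(A∩B) = 2/21, which equals P(A)P(B), so independent

Yes, A and B are independent


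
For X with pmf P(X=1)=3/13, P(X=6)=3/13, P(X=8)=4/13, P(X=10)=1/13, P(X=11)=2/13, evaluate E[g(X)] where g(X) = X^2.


E[X^2] = sum(g(x)*P(x))
= 1*3/13 + 36*3/13 + 64*4/13 + 100*1/13 + 121*2/13
= 709/13

709/13


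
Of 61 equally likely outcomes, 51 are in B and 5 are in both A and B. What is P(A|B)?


P(A|B) = P(A∩B)/P(B) = (5/61)/(51/61) = 5/51

5/51


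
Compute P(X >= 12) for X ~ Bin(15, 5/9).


P(X>=12) = P(X=12) + P(X=13) + P(X=14) + P(X=15)
= 7109375000000/205891132094649 + 683593750000/68630377364883 + 122070312500/68630377364883 + 30517578125/205891132094649
= 9556884765625/205891132094649

9556884765625/205891132094649


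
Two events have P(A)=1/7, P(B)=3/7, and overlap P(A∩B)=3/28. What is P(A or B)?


P(A∪B) = P(A) + P(B) - P(A∩B)
= 1/7 + 3/7 - 3/28 = 13/28

13/28


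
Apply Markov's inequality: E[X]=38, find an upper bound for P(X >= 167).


Markov: P(X >= a) <= E[X]/a
P(X >= 167) <= 38/167

38/167


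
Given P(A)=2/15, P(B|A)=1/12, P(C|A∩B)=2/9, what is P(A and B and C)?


P(A∩B∩C) = P(A) * P(B|A) * P(C|A∩B)
= 2/15 * 1/12 * 2/9
= 1/90 * 2/9 = 1/405

1/405


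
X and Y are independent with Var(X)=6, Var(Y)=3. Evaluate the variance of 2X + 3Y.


Independence => Cov(X,Y)=0
Var(2X + 3Y) = 2^2*Var(X) + 3^2*Var(Y)
= 4*6 + 9*3 = 51

51


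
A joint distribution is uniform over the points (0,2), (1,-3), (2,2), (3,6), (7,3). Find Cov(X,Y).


E[X]=13/5, E[Y]=2, E[XY]=8
Cov(X,Y) = E[XY] - E[X]E[Y] = 8 - 13/5*2 = 14/5

14/5


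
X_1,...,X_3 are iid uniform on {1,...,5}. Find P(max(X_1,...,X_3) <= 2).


P(max <= 2) = P(all X_i <= 2) = (P(X_1 <= 2))^3
= (2/5)^3 = 8/125

8/125


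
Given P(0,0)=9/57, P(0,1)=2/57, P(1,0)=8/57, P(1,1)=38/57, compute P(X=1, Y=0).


Read from table: P(X=1, Y=0) = 8/57

8/57


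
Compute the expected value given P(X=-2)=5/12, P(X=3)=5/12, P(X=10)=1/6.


E[X] = sum(x * P(x))
= -2*5/12 + 3*5/12 + 10*1/6
= 25/12

25/12


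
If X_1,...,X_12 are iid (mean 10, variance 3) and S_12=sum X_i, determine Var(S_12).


By independence, Var(S_n) = n*Var(X_1) = 12*3 = 36

36


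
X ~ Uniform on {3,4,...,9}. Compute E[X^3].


E[X^3] = (1/7) * sum(x^3 for x=3..9)
= 2016/7 = 288

288


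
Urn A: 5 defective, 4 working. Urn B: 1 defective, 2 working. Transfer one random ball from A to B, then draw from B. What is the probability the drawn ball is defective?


P(transfer defective) = 5/9; P(transfer working) = 4/9
If defective transferred: Urn II has 2 defective of 4, so P(defective|defective moved) = 1/2
If working transferred: Urn II has 1 defective of 4, so P(defective|working moved) = 1/4
By total probability: P(defective) = 5/9*1/2 + 4/9*1/4 = 7/18

7/18


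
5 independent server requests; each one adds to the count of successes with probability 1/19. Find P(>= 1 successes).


P(at least one) = 1 - P(none)
P(none) = (1 - 1/19)^5 = (18/19)^5 = 1889568/2476099
P(at least one) = 1 - 1889568/2476099 = 586531/2476099

586531/2476099


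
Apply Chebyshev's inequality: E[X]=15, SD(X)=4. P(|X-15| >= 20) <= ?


k = 20/4 = 5
Chebyshev: P(|X-mu| >= k*sigma) <= 1/k^2 = 1/5^2 = 1/25

1/25


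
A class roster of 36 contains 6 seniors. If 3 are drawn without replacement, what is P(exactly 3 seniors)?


P(X=3) = C(6,3)*C(30,0) / C(36,3)
= 20*1 / 7140
= 20/7140 = 1/357

1/357


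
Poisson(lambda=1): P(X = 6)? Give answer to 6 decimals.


P(X=6) = e^(-1) * 1^6 / 6!
≈ 0.3678794412 * 1 / 720
≈ 0.000511

0.000511


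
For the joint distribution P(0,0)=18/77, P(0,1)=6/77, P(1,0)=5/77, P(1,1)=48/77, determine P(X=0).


P(X=0) = P(0,0)+P(0,1) = 18/77 + 6/77 = 24/77

24/77


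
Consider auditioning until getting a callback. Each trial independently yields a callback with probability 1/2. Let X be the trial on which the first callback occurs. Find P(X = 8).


P(X=8) = (1-p)^7 * p = (1/2)^7 * 1/2
= 1/128 * 1/2 = 1/256

1/256


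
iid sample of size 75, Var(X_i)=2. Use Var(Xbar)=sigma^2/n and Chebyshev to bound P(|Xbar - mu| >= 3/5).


Var(Xbar) = Var(X)/n = 2/75
Chebyshev: P(|Xbar-mu| >= 3/5) <= Var(Xbar)/(3/5)^2 = (2/75)/(9/25) = 2/27

2/27


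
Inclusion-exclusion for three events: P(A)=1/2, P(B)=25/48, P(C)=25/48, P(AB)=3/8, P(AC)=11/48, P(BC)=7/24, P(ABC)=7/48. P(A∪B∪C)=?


P(A∪B∪C) = P(A)+P(B)+P(C) - P(AB)-P(AC)-P(BC) + P(ABC)
= 1/2+25/48+25/48 - 3/8-11/48-7/24 + 7/48
= 19/24

19/24


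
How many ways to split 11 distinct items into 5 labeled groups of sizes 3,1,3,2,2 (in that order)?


11! = 39916800
Denominator: 3!=6 * 1!=1 * 3!=6 * 2!=2 * 2!=2
Coefficient = 39916800 / 144 = 277200

277200


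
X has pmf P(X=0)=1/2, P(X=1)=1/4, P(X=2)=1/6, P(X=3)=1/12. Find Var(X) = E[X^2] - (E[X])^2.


E[X] = 5/6, E[X^2] = 5/3
Var(X) = E[X^2] - (E[X])^2 = 5/3 - (5/6)^2 = 35/36

35/36


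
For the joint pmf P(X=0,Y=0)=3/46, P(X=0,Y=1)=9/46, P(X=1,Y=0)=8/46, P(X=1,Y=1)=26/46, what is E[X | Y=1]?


P(Y=1) = 35/46
E[X|Y=1] = (0*9 + 1*26)/35 = 26/35

26/35


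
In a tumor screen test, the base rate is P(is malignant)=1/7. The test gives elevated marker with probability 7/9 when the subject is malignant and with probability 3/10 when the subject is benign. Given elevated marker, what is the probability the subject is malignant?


P(A) = P(A|B)P(B) + P(A|B')P(B') = 7/9*1/7 + 3/10*6/7 = 116/315
P(B|A) = P(A|B)P(B)/P(A) = (1/9)/(116/315) = 35/116

35/116


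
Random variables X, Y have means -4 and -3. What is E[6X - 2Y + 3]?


E[6X - 2Y + 3] = 6*E[X] - 2*E[Y] + 3
= (6)*(-4) + (-2)*(-3) + (3)
= -24 + 6 + 3 = -15

-15


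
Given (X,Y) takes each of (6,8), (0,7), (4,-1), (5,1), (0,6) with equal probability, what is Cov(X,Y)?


E[X]=3, E[Y]=21/5, E[XY]=49/5
Cov(X,Y) = E[XY] - E[X]E[Y] = 49/5 - 3*21/5 = -14/5

-14/5


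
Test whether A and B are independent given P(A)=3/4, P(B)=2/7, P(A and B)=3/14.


P(A)*P(B) = 3/4*2/7 = 3/14
P(A∩B) = 3/14, which equals P(A)P(B), so independent

Yes, A and B are independent


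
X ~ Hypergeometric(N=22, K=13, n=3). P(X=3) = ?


P(X=3) = C(13,3)*C(9,0) / C(22,3)
= 286*1 / 1540
= 286/1540 = 13/70

13/70


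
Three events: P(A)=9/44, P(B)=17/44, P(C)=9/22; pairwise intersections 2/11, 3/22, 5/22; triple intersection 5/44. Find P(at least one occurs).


P(A∪B∪C) = P(A)+P(B)+P(C) - P(AB)-P(AC)-P(BC) + P(ABC)
= 9/44+17/44+9/22 - 2/11-3/22-5/22 + 5/44
= 25/44

25/44


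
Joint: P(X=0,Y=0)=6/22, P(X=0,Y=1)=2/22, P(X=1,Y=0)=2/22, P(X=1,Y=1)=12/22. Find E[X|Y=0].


P(Y=0) = 8/22
E[X|Y=0] = (0*6 + 1*2)/8 = 2/8 = 1/4

1/4


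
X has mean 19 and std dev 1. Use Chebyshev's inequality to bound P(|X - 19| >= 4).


k = 4/1 = 4
Chebyshev: P(|X-mu| >= k*sigma) <= 1/k^2 = 1/4^2 = 1/16

1/16


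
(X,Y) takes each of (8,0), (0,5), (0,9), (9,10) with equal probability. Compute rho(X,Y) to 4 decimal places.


Cov(X,Y) = -3.0000, Var(X) = 18.1875, Var(Y) = 15.5000
rho = Cov/(sqrt(VarX)*sqrt(VarY)) = -0.1787

-0.1787


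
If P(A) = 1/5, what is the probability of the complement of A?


P(A') = 1 - P(A) = 1 - 1/5 = 4/5

4/5


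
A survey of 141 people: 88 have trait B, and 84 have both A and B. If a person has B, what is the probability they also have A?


P(A|B) = P(A∩B)/P(B) = (84/141)/(88/141) = 84/88 = 21/22

21/22


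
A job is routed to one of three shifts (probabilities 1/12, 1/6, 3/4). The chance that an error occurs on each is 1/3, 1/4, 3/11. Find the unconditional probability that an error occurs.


P(A) = P(A|B1)P(B1) + P(A|B2)P(B2) + P(A|B3)P(B3)
= 1/3*1/12 + 1/4*1/6 + 3/11*3/4
= 1/36 + 1/24 + 9/44 = 217/792

217/792


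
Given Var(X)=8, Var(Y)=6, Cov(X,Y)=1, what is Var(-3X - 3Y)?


Var(-3X - 3Y) = (-3)^2*Var(X) + (-3)^2*Var(Y) + 2*(-3)*(-3)*Cov(X,Y)
= 9*8 + 9*6 + 18*1
= 72 + 54 + 18 = 144

144


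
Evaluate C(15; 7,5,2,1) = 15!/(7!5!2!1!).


15! = 1307674368000
Denominator: 7!=5040 * 5!=120 * 2!=2 * 1!=1
Coefficient = 1307674368000 / 1209600 = 1081080

1081080


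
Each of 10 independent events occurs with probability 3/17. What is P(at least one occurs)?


P(at least one) = 1 - P(none)
P(none) = (1 - 3/17)^10 = (14/17)^10 = 289254654976/2015993900449
P(at least one) = 1 - 289254654976/2015993900449 = 1726739245473/2015993900449

1726739245473/2015993900449


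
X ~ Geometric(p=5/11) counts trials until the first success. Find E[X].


For geometric (trials until first success), E[X] = 1/p = 1/(5/11) = 11/5

11/5


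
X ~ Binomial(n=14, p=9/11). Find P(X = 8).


P(X=8) = C(14,8) * p^8 * (1-p)^6
= 3003 * 43046721/214358881 * 64/1771561
= 752112309312/34522712143931

752112309312/34522712143931


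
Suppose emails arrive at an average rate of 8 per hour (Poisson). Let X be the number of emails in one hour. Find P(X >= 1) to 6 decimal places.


P(X>=1) = 1 - P(X<=0) = 1 - (e^(-8)*8^0/0!)
≈ 1 - 0.0003354626 = 0.9996645374
≈ 0.999665

0.999665


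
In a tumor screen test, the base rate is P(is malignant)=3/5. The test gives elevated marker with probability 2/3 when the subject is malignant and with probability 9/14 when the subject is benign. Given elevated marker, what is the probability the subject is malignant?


P(A) = P(A|B)P(B) + P(A|B')P(B') = 2/3*3/5 + 9/14*2/5 = 23/35
P(B|A) = P(A|B)P(B)/P(A) = (2/5)/(23/35) = 14/23

14/23


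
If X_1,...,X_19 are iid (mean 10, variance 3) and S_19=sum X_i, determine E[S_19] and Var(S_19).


E[S_n] = n*mu = 19*10 = 190
Var(S_n) = n*sigma^2 = 19*3 = 57

E[S_19]=190, Var(S_19)=57


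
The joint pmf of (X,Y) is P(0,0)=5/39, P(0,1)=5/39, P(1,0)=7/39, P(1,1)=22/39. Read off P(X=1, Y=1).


Read from table: P(X=1, Y=1) = 22/39

22/39


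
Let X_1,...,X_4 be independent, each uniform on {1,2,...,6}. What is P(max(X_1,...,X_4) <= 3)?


P(max <= 3) = P(all X_i <= 3) = (P(X_1 <= 3))^4
= (3/6)^4 = (1/2)^4 = 1/16

1/16


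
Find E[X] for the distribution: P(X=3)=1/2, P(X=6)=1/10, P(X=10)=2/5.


E[X] = sum(x * P(x))
= 3*1/2 + 6*1/10 + 10*2/5
= 61/10

61/10


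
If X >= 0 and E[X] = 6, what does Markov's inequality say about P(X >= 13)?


Markov: P(X >= a) <= E[X]/a
P(X >= 13) <= 6/13

6/13


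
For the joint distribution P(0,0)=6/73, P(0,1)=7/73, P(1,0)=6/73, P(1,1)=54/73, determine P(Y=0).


P(Y=0) = P(0,0)+P(1,0) = 6/73 + 6/73 = 12/73

12/73


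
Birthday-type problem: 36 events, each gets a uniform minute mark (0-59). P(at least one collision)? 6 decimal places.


P(all different) = prod((60-i)/60 for i=0..35) = 0.000001
P(at least one match) = 1 - 0.000001 = 0.999999

0.999999


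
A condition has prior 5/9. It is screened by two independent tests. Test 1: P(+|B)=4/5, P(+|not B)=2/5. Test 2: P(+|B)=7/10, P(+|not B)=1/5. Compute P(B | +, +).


After test 1: P(+) = 4/5*5/9 + 2/5*4/9 = 28/45
P(B|+) = (4/9)/(28/45) = 5/7
After test 2 (use post1 as new prior): P(+) = 7/10*5/7 + 1/5*2/7 = 39/70
P(B|+,+) = (1/2)/(39/70) = 35/39

35/39


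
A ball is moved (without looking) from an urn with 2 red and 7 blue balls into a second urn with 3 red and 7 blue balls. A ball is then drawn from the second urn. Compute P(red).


P(transfer red) = 2/9; P(transfer blue) = 7/9
If red transferred: Urn II has 4 red of 11, so P(red|red moved) = 4/11
If blue transferred: Urn II has 3 red of 11, so P(red|blue moved) = 3/11
By total probability: P(red) = 2/9*4/11 + 7/9*3/11 = 29/99

29/99


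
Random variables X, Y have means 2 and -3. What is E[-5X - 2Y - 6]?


E[-5X - 2Y - 6] = -5*E[X] - 2*E[Y] - 6
= (-5)*(2) + (-2)*(-3) + (-6)
= -10 + 6 - 6 = -10

-10


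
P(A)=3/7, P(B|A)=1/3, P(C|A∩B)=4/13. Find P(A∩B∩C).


P(A∩B∩C) = P(A) * P(B|A) * P(C|A∩B)
= 3/7 * 1/3 * 4/13
= 1/7 * 4/13 = 4/91

4/91


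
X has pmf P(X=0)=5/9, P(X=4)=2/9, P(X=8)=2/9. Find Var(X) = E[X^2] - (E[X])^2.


E[X] = 8/3, E[X^2] = 160/9
Var(X) = E[X^2] - (E[X])^2 = 160/9 - (8/3)^2 = 32/3

32/3


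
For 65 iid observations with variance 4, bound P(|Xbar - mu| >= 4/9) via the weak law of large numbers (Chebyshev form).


Var(Xbar) = Var(X)/n = 4/65
Chebyshev: P(|Xbar-mu| >= 4/9) <= Var(Xbar)/(4/9)^2 = (4/65)/(16/81) = 81/260

81/260


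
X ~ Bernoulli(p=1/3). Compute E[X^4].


For Bernoulli: X in {0,1}
E[X^4] = 0^4*(1-1/3) + 1^4*1/3 = 1/3

1/3


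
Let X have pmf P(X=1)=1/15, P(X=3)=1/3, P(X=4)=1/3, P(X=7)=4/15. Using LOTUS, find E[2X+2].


E[2X+2] = sum(g(x)*P(x))
= 4*1/15 + 8*1/3 + 10*1/3 + 16*4/15
= 158/15

158/15


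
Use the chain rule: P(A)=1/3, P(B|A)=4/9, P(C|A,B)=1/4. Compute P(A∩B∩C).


P(A∩B∩C) = P(A) * P(B|A) * P(C|A∩B)
= 1/3 * 4/9 * 1/4
= 4/27 * 1/4 = 1/27

1/27


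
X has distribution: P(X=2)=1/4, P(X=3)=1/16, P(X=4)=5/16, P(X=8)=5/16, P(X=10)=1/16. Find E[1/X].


E[1/X] = sum(g(x)*P(x))
= 1/2*1/4 + 1/3*1/16 + 1/4*5/16 + 1/8*5/16 + 1/10*1/16
= 517/1920

517/1920


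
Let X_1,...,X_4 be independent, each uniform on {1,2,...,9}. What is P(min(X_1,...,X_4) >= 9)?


P(min >= 9) = P(all X_i >= 9) = (P(X_1 >= 9))^4
= (1/9)^4 = 1/6561

1/6561


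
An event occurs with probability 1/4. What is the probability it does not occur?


P(A') = 1 - P(A) = 1 - 1/4 = 3/4

3/4


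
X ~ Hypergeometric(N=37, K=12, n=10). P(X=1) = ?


P(X=1) = C(12,1)*C(25,9) / C(37,10)
= 12*2042975 / 348330136
= 24515700/348330136 = 32775/465682

32775/465682


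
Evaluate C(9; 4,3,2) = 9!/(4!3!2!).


9! = 362880
Denominator: 4!=24 * 3!=6 * 2!=2
Coefficient = 362880 / 288 = 1260

1260


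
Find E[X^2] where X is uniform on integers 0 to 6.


E[X^2] = (1/7) * sum(x^2 for x=0..6)
= 91/7 = 13

13


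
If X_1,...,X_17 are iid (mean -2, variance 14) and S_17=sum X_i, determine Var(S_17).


By independence, Var(S_n) = n*Var(X_1) = 17*14 = 238

238


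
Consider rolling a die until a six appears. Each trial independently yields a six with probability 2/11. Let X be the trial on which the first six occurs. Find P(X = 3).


P(X=3) = (1-p)^2 * p = (9/11)^2 * 2/11
= 81/121 * 2/11 = 162/1331

162/1331


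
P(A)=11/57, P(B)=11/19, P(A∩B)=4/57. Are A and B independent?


P(A)*P(B) = 11/57*11/19 = 121/1083
P(A∩B) = 4/57 != 121/1083, so not independent

No, A and B are not independent


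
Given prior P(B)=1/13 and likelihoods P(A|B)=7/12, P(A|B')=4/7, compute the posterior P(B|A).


P(A) = P(A|B)P(B) + P(A|B')P(B') = 7/12*1/13 + 4/7*12/13 = 625/1092
P(B|A) = P(A|B)P(B)/P(A) = (7/156)/(625/1092) = 49/625

49/625


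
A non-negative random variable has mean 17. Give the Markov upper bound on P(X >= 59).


Markov: P(X >= a) <= E[X]/a
P(X >= 59) <= 17/59

17/59


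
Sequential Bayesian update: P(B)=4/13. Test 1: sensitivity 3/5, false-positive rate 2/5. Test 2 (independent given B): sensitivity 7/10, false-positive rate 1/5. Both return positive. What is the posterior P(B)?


After test 1: P(+) = 3/5*4/13 + 2/5*9/13 = 6/13
P(B|+) = (12/65)/(6/13) = 2/5
After test 2 (use post1 as new prior): P(+) = 7/10*2/5 + 1/5*3/5 = 2/5
P(B|+,+) = (7/25)/(2/5) = 7/10

7/10


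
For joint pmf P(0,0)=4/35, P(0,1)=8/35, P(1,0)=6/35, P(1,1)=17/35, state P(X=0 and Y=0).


Read from table: P(X=0, Y=0) = 4/35

4/35


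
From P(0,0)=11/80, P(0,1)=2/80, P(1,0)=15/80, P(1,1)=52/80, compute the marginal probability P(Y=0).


P(Y=0) = P(0,0)+P(1,0) = 11/80 + 15/80 = 26/80 = 13/40

13/40


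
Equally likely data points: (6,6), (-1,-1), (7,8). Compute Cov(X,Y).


E[X]=4, E[Y]=13/3, E[XY]=31
Cov(X,Y) = E[XY] - E[X]E[Y] = 31 - 4*13/3 = 41/3

41/3


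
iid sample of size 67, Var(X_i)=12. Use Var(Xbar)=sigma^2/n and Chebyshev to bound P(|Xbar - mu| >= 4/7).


Var(Xbar) = Var(X)/n = 12/67
Chebyshev: P(|Xbar-mu| >= 4/7) <= Var(Xbar)/(4/7)^2 = (12/67)/(16/49) = 147/268

147/268


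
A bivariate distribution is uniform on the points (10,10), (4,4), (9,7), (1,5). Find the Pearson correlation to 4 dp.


Cov(X,Y) = 7.0000, Var(X) = 13.5000, Var(Y) = 5.2500
rho = Cov/(sqrt(VarX)*sqrt(VarY)) = 0.8315

0.8315


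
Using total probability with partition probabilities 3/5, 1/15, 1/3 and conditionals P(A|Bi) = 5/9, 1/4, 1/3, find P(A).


P(A) = P(A|B1)P(B1) + P(A|B2)P(B2) + P(A|B3)P(B3)
= 5/9*3/5 + 1/4*1/15 + 1/3*1/3
= 1/3 + 1/60 + 1/9 = 83/180

83/180


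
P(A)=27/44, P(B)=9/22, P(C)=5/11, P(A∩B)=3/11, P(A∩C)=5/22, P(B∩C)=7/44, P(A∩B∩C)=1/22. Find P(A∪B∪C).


P(A∪B∪C) = P(A)+P(B)+P(C) - P(AB)-P(AC)-P(BC) + P(ABC)
= 27/44+9/22+5/11 - 3/11-5/22-7/44 + 1/22
= 19/22

19/22


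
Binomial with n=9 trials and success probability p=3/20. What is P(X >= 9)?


P(X>=9) = P(X=9)
= 19683/512000000000
= 19683/512000000000

19683/512000000000


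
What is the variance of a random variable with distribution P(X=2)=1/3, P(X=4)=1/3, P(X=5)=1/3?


E[X] = 11/3, E[X^2] = 15
Var(X) = E[X^2] - (E[X])^2 = 15 - (11/3)^2 = 14/9

14/9


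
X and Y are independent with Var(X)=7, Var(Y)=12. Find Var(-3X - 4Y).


Independence => Cov(X,Y)=0
Var(-3X - 4Y) = (-3)^2*Var(X) + (-4)^2*Var(Y)
= 9*7 + 16*12 = 255

255


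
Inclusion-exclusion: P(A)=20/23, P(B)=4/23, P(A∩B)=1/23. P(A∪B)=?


P(A∪B) = P(A) + P(B) - P(A∩B)
= 20/23 + 4/23 - 1/23 = 1

1


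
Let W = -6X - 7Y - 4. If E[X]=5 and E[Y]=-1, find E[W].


E[-6X - 7Y - 4] = -6*E[X] - 7*E[Y] - 4
= (-6)*(5) + (-7)*(-1) + (-4)
= -30 + 7 - 4 = -27

-27


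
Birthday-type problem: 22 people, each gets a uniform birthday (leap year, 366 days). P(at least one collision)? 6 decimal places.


P(all different) = prod((366-i)/366 for i=0..21) = 0.525249
P(at least one match) = 1 - 0.525249 = 0.474751

0.474751


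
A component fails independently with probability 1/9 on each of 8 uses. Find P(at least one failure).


P(at least one) = 1 - P(none)
P(none) = (1 - 1/9)^8 = (8/9)^8 = 16777216/43046721
P(at least one) = 1 - 16777216/43046721 = 26269505/43046721

26269505/43046721


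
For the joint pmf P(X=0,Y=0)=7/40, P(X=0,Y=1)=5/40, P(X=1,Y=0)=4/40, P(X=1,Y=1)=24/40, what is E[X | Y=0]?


P(Y=0) = 11/40
E[X|Y=0] = (0*7 + 1*4)/11 = 4/11

4/11


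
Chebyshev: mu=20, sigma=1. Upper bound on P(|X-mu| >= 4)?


k = 4/1 = 4
Chebyshev: P(|X-mu| >= k*sigma) <= 1/k^2 = 1/4^2 = 1/16

1/16


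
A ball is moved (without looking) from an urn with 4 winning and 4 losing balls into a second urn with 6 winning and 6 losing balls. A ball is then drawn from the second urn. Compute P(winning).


P(transfer winning) = 4/8 = 1/2; P(transfer losing) = 1/2
If winning transferred: Urn II has 7 winning of 13, so P(winning|winning moved) = 7/13
If losing transferred: Urn II has 6 winning of 13, so P(winning|losing moved) = 6/13
By total probability: P(winning) = 1/2*7/13 + 1/2*6/13 = 1/2

1/2


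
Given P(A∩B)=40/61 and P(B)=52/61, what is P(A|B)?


P(A|B) = P(A∩B)/P(B) = (40/61)/(52/61) = 40/52 = 10/13

10/13


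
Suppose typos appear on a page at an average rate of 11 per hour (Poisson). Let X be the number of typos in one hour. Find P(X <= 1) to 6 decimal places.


P(X<=1) = e^(-11)*11^0/0! + e^(-11)*11^1/1!
≈ 0.0000167017 + 0.0001837187
= 0.0002004204
≈ 0.000200

0.000200


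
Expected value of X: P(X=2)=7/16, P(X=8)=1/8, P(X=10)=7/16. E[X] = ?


E[X] = sum(x * P(x))
= 2*7/16 + 8*1/8 + 10*7/16
= 25/4

25/4


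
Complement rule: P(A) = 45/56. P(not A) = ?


P(A') = 1 - P(A) = 1 - 45/56 = 11/56

11/56


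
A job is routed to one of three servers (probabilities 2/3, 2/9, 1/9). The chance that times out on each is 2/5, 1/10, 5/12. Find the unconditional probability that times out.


P(A) = P(A|B1)P(B1) + P(A|B2)P(B2) + P(A|B3)P(B3)
= 2/5*2/3 + 1/10*2/9 + 5/12*1/9
= 4/15 + 1/45 + 5/108 = 181/540

181/540


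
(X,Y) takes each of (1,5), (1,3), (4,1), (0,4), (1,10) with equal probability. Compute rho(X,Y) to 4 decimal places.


Cov(X,Y) = -2.0400, Var(X) = 1.8400, Var(Y) = 9.0400
rho = Cov/(sqrt(VarX)*sqrt(VarY)) = -0.5002

-0.5002


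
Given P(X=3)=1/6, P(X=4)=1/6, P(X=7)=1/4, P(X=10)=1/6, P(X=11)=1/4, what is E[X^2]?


E[X^2] = sum(g(x)*P(x))
= 9*1/6 + 16*1/6 + 49*1/4 + 100*1/6 + 121*1/4
= 190/3

190/3


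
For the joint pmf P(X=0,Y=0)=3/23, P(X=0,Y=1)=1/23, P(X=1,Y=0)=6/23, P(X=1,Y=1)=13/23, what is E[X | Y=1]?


P(Y=1) = 14/23
E[X|Y=1] = (0*1 + 1*13)/14 = 13/14

13/14


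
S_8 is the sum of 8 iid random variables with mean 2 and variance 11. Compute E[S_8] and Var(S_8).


E[S_n] = n*mu = 8*2 = 16
Var(S_n) = n*sigma^2 = 8*11 = 88

E[S_8]=16, Var(S_8)=88


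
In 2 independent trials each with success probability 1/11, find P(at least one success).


P(at least one) = 1 - P(none)
P(none) = (1 - 1/11)^2 = (10/11)^2 = 100/121
P(at least one) = 1 - 100/121 = 21/121

21/121


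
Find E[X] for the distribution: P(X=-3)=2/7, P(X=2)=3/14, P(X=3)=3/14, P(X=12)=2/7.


E[X] = sum(x * P(x))
= -3*2/7 + 2*3/14 + 3*3/14 + 12*2/7
= 51/14

51/14


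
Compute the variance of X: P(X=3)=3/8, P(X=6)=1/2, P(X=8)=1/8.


E[X] = 41/8, E[X^2] = 235/8
Var(X) = E[X^2] - (E[X])^2 = 235/8 - (41/8)^2 = 199/64

199/64


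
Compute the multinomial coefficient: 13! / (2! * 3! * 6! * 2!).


13! = 6227020800
Denominator: 2!=2 * 3!=6 * 6!=720 * 2!=2
Coefficient = 6227020800 / 17280 = 360360

360360


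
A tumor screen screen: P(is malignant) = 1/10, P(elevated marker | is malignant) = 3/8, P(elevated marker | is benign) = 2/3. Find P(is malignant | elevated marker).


P(A) = P(A|B)P(B) + P(A|B')P(B') = 3/8*1/10 + 2/3*9/10 = 51/80
P(B|A) = P(A|B)P(B)/P(A) = (3/80)/(51/80) = 1/17

1/17


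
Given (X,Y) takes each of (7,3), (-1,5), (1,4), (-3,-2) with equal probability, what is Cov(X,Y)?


E[X]=1, E[Y]=5/2, E[XY]=13/2
Cov(X,Y) = E[XY] - E[X]E[Y] = 13/2 - 1*5/2 = 4

4


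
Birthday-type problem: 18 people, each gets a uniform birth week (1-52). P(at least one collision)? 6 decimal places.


P(all different) = prod((52-i)/52 for i=0..17) = 0.035353
P(at least one match) = 1 - 0.035353 = 0.964647

0.964647


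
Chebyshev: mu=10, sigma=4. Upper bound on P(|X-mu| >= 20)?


k = 20/4 = 5
Chebyshev: P(|X-mu| >= k*sigma) <= 1/k^2 = 1/5^2 = 1/25

1/25


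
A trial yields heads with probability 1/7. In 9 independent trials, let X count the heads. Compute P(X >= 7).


P(X>=7) = P(X=7) + P(X=8) + P(X=9)
= 1296/40353607 + 54/40353607 + 1/40353607
= 193/5764801

193/5764801


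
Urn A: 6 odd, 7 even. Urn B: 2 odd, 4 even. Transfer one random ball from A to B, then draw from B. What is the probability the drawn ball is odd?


P(transfer odd) = 6/13; P(transfer even) = 7/13
If odd transferred: Urn II has 3 odd of 7, so P(odd|odd moved) = 3/7
If even transferred: Urn II has 2 odd of 7, so P(odd|even moved) = 2/7
By total probability: P(odd) = 6/13*3/7 + 7/13*2/7 = 32/91

32/91


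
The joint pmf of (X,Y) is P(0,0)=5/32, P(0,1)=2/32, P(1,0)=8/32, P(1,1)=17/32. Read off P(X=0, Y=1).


Read from table: P(X=0, Y=1) = 2/32 = 1/16

1/16


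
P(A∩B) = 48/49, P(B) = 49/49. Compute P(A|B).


P(A|B) = P(A∩B)/P(B) = (48/49)/(49/49) = 48/49

48/49


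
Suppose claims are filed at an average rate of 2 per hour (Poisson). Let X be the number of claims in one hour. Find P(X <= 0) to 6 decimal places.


P(X<=0) = e^(-2)*2^0/0!
≈ 0.1353352832
≈ 0.135335

0.135335
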